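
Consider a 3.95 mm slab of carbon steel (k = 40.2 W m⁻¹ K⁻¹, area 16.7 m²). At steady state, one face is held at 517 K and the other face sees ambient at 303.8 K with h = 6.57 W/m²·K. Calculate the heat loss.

Resistance network (inner→outer):
  R_carbon steel = L/(kA) = 0.00395/(40.2·16.7) = 5.884×10^-6 K/W
  R_conv,out = 1/(hA) = 1/(6.57·16.7) = 0.009114 K/W
ΣR = 5.884×10^-6 + 0.009114 = 0.009120 K/W
Q = ΔT/ΣR = (517 K − 303.8 K)/0.009120 = 23400 W

Q = 23.4 kW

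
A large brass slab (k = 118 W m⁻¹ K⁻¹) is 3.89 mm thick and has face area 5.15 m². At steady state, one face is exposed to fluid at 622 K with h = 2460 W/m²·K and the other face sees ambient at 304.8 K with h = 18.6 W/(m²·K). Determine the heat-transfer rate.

Series thermal resistances, inner to outer:
  R_conv,in = 1/(hA) = 1/(2460·5.15) = 7.893×10^-5 K/W
  R_brass = L/(kA) = 0.00389/(118·5.15) = 6.401×10^-6 K/W
  R_conv,out = 1/(hA) = 1/(18.6·5.15) = 0.01044 K/W
ΣR = 7.893×10^-5 + 6.401×10^-6 + 0.01044 = 0.01053 K/W
Q = ΔT/ΣR = (622 K − 304.8 K)/0.01053 = 30100 W

Q = 30.1 kW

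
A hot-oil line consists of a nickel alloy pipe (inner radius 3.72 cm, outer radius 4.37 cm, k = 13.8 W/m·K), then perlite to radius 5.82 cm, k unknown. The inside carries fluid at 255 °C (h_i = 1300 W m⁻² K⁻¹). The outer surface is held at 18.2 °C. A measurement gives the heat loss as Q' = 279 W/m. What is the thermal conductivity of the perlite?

ΣR = ΔT/Q' = |255 − 18.2|/279 = 0.8487 m·K/W
Known resistances:
  R'_conv,in = 1/(2πr h) = 1/(2π·0.0372·1300) = 0.003291 m·K/W
  R'_nickel alloy = ln(0.0437/0.0372)/(2πk) = 0.1610/(2π·13.8) = 0.001857 m·K/W
R_perlite = ΣR − ΣR_known = 0.8487 − 0.005148 = 0.8436 m·K/W
ln(r₂/r₁)/(2πk) = 0.8436 ⇒ k = 0.2865/(2π·0.8436) = 0.0541 W/m·K

k = 0.0541 W/m·K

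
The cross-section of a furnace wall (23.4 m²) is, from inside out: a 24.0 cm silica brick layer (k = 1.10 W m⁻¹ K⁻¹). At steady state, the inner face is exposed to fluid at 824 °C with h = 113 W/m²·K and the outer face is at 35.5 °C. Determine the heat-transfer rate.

Q = 81300 W

Series thermal resistances, inner to outer:
  R_conv,in = 1/(hA) = 1/(113·23.4) = 3.782×10^-4 K/W
  R_silica brick = L/(kA) = 0.240/(1.10·23.4) = 0.009324 K/W
ΣR = 3.782×10^-4 + 0.009324 = 0.009702 K/W
Q = ΔT/ΣR = (824 °C − 35.5 °C)/0.009702 = 81300 W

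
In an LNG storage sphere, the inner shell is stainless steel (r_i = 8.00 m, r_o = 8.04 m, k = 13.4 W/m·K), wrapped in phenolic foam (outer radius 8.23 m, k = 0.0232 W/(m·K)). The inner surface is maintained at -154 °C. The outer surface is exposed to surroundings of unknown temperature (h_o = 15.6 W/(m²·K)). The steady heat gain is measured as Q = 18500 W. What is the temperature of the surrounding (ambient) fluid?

T_out = 29.7 °C

Series resistances:
  R_stainless steel = (1/8.00 − 1/8.04)/(4πk) = 6.219×10^-4/(4π·13.4) = 3.693×10^-6 K/W
  R_phenolic foam = (1/8.04 − 1/8.23)/(4πk) = 0.002871/(4π·0.0232) = 0.009849 K/W
  R_conv,out = 1/(4πr²h) = 1/(4π·8.23²·15.6) = 7.531×10^-5 K/W
ΣR = 0.009928 K/W
ΔT = Q·ΣR = 18500 × 0.009928 = 183.7 K
Heat flows inward, so T_out = T_in + ΔT = -154 + 183.7 = 29.7 °C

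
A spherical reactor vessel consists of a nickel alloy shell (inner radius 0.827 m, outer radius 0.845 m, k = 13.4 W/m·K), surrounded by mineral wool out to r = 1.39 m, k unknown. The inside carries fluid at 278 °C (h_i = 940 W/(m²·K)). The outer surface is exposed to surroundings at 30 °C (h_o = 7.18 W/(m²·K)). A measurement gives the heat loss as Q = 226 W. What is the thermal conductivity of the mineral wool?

ΣR = ΔT/Q = |278 − 30|/226 = 1.097 K/W
Known resistances:
  R_conv,in = 1/(4πr²h) = 1/(4π·0.827²·940) = 1.238×10^-4 K/W
  R_nickel alloy = (1/0.827 − 1/0.845)/(4πk) = 0.02576/(4π·13.4) = 1.530×10^-4 K/W
  R_conv,out = 1/(4πr²h) = 1/(4π·1.39²·7.18) = 0.005736 K/W
R_mineral wool = ΣR − ΣR_known = 1.097 − 0.006013 = 1.091 K/W
(1/r₁−1/r₂)/(4πk) = 1.091 ⇒ k = 0.4640/(4π·1.091) = 0.0338 W/m·K

k = 0.0338 W/m·K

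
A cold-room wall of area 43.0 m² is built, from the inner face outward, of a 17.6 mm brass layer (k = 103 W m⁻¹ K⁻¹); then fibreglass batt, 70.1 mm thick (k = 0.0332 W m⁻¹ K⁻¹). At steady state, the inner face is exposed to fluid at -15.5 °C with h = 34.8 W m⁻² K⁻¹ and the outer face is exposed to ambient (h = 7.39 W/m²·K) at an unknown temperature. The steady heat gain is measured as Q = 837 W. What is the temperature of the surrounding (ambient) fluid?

T_out = 28.8 °C

Sum the resistances:
  R_conv,in = 1/(hA) = 1/(34.8·43.0) = 6.683×10^-4 K/W
  R_brass = L/(kA) = 0.0176/(103·43.0) = 3.974×10^-6 K/W
  R_fibreglass batt = L/(kA) = 0.0701/(0.0332·43.0) = 0.04910 K/W
  R_conv,out = 1/(hA) = 1/(7.39·43.0) = 0.003147 K/W
ΣR = 0.05292 K/W
ΔT = Q·ΣR = 837 × 0.05292 = 44.29 K
Heat flows inward, so T_out = T_in + ΔT = -15.5 + 44.29 = 28.8 °C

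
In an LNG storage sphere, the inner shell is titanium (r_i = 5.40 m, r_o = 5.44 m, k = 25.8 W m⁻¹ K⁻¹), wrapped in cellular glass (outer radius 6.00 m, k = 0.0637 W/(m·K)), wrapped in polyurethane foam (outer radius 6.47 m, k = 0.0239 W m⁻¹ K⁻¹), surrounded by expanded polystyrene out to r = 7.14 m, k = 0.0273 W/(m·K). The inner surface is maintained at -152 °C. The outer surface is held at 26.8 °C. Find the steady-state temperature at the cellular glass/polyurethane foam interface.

Series thermal resistances, inner to outer:
  R_titanium = (1/5.40 − 1/5.44)/(4πk) = 0.001362/(4π·25.8) = 4.200×10^-6 K/W
  R_cellular glass = (1/5.44 − 1/6.00)/(4πk) = 0.01716/(4π·0.0637) = 0.02143 K/W
  R_polyurethane foam = (1/6.00 − 1/6.47)/(4πk) = 0.01211/(4π·0.0239) = 0.04031 K/W
  R_expanded polystyrene = (1/6.47 − 1/7.14)/(4πk) = 0.01450/(4π·0.0273) = 0.04228 K/W
ΣR = 4.200×10^-6 + 0.02143 + 0.04031 + 0.04228 = 0.1040 K/W
Q = ΔT/ΣR = (-152 °C − 26.8 °C)/0.1040 = -1719 W
From the inner boundary to the cellular glass/polyurethane foam interface, ΣR_partial = 0.02143 K/W.
T_interface = T_in − Q·ΣR_partial = -152 °C − (-1719)(0.02143) = -115 °C

T = -115 °C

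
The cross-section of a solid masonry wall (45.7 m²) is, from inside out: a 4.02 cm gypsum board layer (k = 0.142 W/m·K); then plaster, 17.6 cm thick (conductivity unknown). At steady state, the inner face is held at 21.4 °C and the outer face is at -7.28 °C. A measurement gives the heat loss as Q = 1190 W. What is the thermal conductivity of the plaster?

ΣR = ΔT/Q = |21.4 − -7.28|/1190 = 0.02410 K/W
Known resistances:
  R_gypsum board = L/(kA) = 0.0402/(0.142·45.7) = 0.006195 K/W
R_plaster = ΣR − ΣR_known = 0.02410 − 0.006195 = 0.01791 K/W
L/(kA) = 0.01791 ⇒ k = 0.176/(0.01791·45.7) = 0.215 W/m·K

k = 0.215 W/m·K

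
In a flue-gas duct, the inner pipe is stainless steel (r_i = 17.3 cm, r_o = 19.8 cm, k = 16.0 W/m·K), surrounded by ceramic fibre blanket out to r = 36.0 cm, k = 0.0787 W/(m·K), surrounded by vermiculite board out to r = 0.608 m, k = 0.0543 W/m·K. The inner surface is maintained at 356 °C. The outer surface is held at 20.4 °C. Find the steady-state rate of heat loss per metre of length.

Q' = 122 W/m

Series thermal resistances, inner to outer:
  R'_stainless steel = ln(0.198/0.173)/(2πk) = 0.1350/(2π·16.0) = 0.001343 m·K/W
  R'_ceramic fibre blanket = ln(0.360/0.198)/(2πk) = 0.5978/(2π·0.0787) = 1.209 m·K/W
  R'_vermiculite board = ln(0.608/0.360)/(2πk) = 0.5241/(2π·0.0543) = 1.536 m·K/W
ΣR = 0.001343 + 1.209 + 1.536 = 2.746 m·K/W
Q' = ΔT/ΣR = (356 °C − 20.4 °C)/2.746 = 122 W/m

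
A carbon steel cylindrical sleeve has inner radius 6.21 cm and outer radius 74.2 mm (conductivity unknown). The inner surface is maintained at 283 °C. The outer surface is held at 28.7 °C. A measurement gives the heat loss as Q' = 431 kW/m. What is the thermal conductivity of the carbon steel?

ΣR = ΔT/Q' = |283 − 28.7|/4.31×10^5 = 5.900×10^-4 m·K/W
ln(r₂/r₁)/(2πk) = 5.900×10^-4 ⇒ k = 0.1780/(2π·5.900×10^-4) = 48.0 W/m·K

k = 48.0 W/m·K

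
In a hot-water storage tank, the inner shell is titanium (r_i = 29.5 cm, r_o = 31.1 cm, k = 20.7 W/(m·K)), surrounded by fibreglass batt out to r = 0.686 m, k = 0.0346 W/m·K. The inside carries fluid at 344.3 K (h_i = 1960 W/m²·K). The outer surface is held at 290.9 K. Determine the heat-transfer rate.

Series thermal resistances, inner to outer:
  R_conv,in = 1/(4πr²h) = 1/(4π·0.295²·1960) = 4.665×10^-4 K/W
  R_titanium = (1/0.295 − 1/0.311)/(4πk) = 0.1744/(4π·20.7) = 6.704×10^-4 K/W
  R_fibreglass batt = (1/0.311 − 1/0.686)/(4πk) = 1.758/(4π·0.0346) = 4.043 K/W
ΣR = 4.665×10^-4 + 6.704×10^-4 + 4.043 = 4.044 K/W
Q = ΔT/ΣR = (344.3 K − 290.9 K)/4.044 = 13.2 W

Q = 13.2 W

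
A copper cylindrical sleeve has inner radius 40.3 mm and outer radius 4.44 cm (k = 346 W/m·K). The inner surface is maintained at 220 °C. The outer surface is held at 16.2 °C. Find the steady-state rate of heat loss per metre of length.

Q' = 2πk·ΔT/ln(r₂/r₁) = 2π × 346 × 203.8 / ln(0.0444/0.0403) = 4.57×10^6 W/m

Q' = 4570 kW/m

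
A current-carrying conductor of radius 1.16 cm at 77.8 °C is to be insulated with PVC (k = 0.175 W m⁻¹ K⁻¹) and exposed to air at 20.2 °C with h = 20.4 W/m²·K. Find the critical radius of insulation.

r_cr = 0.858 cm

For a cylinder, r_cr = k_ins/h = 0.175/20.4 = 0.00858 m = 0.858 cm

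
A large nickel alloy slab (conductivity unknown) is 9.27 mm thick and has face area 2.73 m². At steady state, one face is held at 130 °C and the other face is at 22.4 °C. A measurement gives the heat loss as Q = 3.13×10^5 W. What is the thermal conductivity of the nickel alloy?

k = 9.88 W/m·K

ΣR = ΔT/Q = |130 − 22.4|/3.13×10^5 = 3.438×10^-4 K/W
L/(kA) = 3.438×10^-4 ⇒ k = 0.00927/(3.438×10^-4·2.73) = 9.88 W/m·K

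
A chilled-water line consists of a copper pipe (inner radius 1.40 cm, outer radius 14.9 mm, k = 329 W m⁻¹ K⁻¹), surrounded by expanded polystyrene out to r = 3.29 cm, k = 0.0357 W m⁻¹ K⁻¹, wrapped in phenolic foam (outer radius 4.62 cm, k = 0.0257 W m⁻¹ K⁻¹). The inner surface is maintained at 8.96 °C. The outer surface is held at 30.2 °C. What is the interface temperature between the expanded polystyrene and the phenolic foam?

Treat each layer as a resistance in series:
  R'_copper = ln(0.0149/0.0140)/(2πk) = 0.06230/(2π·329) = 3.014×10^-5 m·K/W
  R'_expanded polystyrene = ln(0.0329/0.0149)/(2πk) = 0.7921/(2π·0.0357) = 3.531 m·K/W
  R'_phenolic foam = ln(0.0462/0.0329)/(2πk) = 0.3395/(2π·0.0257) = 2.102 m·K/W
ΣR = 3.014×10^-5 + 3.531 + 2.102 = 5.633 m·K/W
Q' = ΔT/ΣR = (8.96 °C − 30.2 °C)/5.633 = -3.771 W/m
From the inner boundary to the expanded polystyrene/phenolic foam interface, ΣR_partial = 3.531 m·K/W.
T_interface = T_in − Q'·ΣR_partial = 8.96 °C − (-3.771)(3.531) = 22.3 °C

T = 22.3 °C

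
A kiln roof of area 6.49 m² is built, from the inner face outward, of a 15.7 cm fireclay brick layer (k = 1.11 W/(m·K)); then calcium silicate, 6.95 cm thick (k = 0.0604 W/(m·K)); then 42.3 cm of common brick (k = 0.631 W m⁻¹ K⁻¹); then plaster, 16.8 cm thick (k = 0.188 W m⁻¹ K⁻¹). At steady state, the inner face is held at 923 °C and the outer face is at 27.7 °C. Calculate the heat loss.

Q = 2.03 kW

Resistance network (inner→outer):
  R_fireclay brick = L/(kA) = 0.157/(1.11·6.49) = 0.02179 K/W
  R_calcium silicate = L/(kA) = 0.0695/(0.0604·6.49) = 0.1773 K/W
  R_common brick = L/(kA) = 0.423/(0.631·6.49) = 0.1033 K/W
  R_plaster = L/(kA) = 0.168/(0.188·6.49) = 0.1377 K/W
ΣR = 0.02179 + 0.1773 + 0.1033 + 0.1377 = 0.4401 K/W
Q = ΔT/ΣR = (923 °C − 27.7 °C)/0.4401 = 2030 W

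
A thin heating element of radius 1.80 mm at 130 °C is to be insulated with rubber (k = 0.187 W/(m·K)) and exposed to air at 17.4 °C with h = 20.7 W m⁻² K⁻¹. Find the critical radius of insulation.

r_cr = 0.903 cm

For a cylinder, r_cr = k_ins/h = 0.187/20.7 = 0.00903 m = 0.903 cm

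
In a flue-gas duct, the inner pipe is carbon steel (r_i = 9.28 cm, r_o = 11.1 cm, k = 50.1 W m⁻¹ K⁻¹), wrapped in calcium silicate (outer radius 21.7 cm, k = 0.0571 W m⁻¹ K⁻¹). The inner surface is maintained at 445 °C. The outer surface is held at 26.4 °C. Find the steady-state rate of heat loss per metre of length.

Q' = 224 W/m

Treat each layer as a resistance in series:
  R'_carbon steel = ln(0.111/0.0928)/(2πk) = 0.1791/(2π·50.1) = 5.689×10^-4 m·K/W
  R'_calcium silicate = ln(0.217/0.111)/(2πk) = 0.6704/(2π·0.0571) = 1.869 m·K/W
ΣR = 5.689×10^-4 + 1.869 = 1.870 m·K/W
Q' = ΔT/ΣR = (445 °C − 26.4 °C)/1.870 = 224 W/m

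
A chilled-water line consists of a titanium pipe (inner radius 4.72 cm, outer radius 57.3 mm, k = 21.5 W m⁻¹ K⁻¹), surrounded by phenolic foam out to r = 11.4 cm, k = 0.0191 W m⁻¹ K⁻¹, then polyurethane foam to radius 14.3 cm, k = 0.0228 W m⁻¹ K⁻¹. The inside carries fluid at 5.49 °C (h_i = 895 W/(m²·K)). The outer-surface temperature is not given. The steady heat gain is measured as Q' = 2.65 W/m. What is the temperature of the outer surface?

Series resistances:
  R'_conv,in = 1/(2πr h) = 1/(2π·0.0472·895) = 0.003768 m·K/W
  R'_titanium = ln(0.0573/0.0472)/(2πk) = 0.1939/(2π·21.5) = 0.001435 m·K/W
  R'_phenolic foam = ln(0.114/0.0573)/(2πk) = 0.6879/(2π·0.0191) = 5.732 m·K/W
  R'_polyurethane foam = ln(0.143/0.114)/(2πk) = 0.2266/(2π·0.0228) = 1.582 m·K/W
ΣR = 7.319 m·K/W
ΔT = Q'·ΣR = 2.65 × 7.319 = 19.40 K
Heat flows inward, so T_out = T_in + ΔT = 5.49 + 19.40 = 24.9 °C

T_out = 24.9 °C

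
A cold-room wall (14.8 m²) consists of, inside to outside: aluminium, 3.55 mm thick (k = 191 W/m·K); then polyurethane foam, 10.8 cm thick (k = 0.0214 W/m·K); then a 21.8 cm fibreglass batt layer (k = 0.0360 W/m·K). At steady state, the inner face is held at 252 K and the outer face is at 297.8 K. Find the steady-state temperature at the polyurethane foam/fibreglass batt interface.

T = 272.82 K

Treat each layer as a resistance in series:
  R_aluminium = L/(kA) = 0.00355/(191·14.8) = 1.256×10^-6 K/W
  R_polyurethane foam = L/(kA) = 0.108/(0.0214·14.8) = 0.3410 K/W
  R_fibreglass batt = L/(kA) = 0.218/(0.0360·14.8) = 0.4092 K/W
ΣR = 1.256×10^-6 + 0.3410 + 0.4092 = 0.7502 K/W
Q = ΔT/ΣR = (252 K − 297.8 K)/0.7502 = -61.05 W
From the inner boundary to the polyurethane foam/fibreglass batt interface, ΣR_partial = 0.3410 K/W.
T_interface = T_in − Q·ΣR_partial = 252 K − (-61.05)(0.3410) = 272.82 K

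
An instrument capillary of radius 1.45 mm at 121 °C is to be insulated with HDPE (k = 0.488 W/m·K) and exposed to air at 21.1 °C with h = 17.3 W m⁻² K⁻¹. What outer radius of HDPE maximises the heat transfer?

For a cylinder, r_cr = k_ins/h = 0.488/17.3 = 0.0282 m = 2.82 cm

r_cr = 2.82 cm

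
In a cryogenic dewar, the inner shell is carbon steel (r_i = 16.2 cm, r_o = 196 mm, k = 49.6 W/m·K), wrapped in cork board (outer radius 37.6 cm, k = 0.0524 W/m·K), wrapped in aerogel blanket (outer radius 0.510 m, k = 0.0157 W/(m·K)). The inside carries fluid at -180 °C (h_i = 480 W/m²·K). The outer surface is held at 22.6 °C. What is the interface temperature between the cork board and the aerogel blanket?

T = -76.3 °C

Treat each layer as a resistance in series:
  R_conv,in = 1/(4πr²h) = 1/(4π·0.162²·480) = 0.006317 K/W
  R_carbon steel = (1/0.162 − 1/0.196)/(4πk) = 1.071/(4π·49.6) = 0.001718 K/W
  R_cork board = (1/0.196 − 1/0.376)/(4πk) = 2.442/(4π·0.0524) = 3.709 K/W
  R_aerogel blanket = (1/0.376 − 1/0.510)/(4πk) = 0.6988/(4π·0.0157) = 3.542 K/W
ΣR = 0.006317 + 0.001718 + 3.709 + 3.542 = 7.259 K/W
Q = ΔT/ΣR = (-180 °C − 22.6 °C)/7.259 = -27.91 W
From the inner boundary to the cork board/aerogel blanket interface, ΣR_partial = 3.717 K/W.
T_interface = T_in − Q·ΣR_partial = -180 °C − (-27.91)(3.717) = -76.3 °C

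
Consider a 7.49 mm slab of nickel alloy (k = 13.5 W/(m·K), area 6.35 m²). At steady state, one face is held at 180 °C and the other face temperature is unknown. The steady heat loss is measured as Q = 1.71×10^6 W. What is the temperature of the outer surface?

T_out = 30.6 °C

Series resistances:
  R_nickel alloy = L/(kA) = 0.00749/(13.5·6.35) = 8.737×10^-5 K/W
ΣR = 8.737×10^-5 K/W
ΔT = Q·ΣR = 1.71×10^6 × 8.737×10^-5 = 149.4 K
Heat flows outward, so T_out = T_in − ΔT = 180 − 149.4 = 30.6 °C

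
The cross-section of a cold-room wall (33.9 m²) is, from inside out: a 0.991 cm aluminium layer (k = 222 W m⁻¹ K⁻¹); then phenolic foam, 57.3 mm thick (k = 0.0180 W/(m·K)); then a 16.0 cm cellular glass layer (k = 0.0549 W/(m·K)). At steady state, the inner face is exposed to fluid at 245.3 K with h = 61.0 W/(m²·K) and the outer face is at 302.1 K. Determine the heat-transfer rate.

Q = 315 W

Resistance network (inner→outer):
  R_conv,in = 1/(hA) = 1/(61.0·33.9) = 4.836×10^-4 K/W
  R_aluminium = L/(kA) = 0.00991/(222·33.9) = 1.317×10^-6 K/W
  R_phenolic foam = L/(kA) = 0.0573/(0.0180·33.9) = 0.09390 K/W
  R_cellular glass = L/(kA) = 0.160/(0.0549·33.9) = 0.08597 K/W
ΣR = 4.836×10^-4 + 1.317×10^-6 + 0.09390 + 0.08597 = 0.1804 K/W
Q = ΔT/ΣR = (245.3 K − 302.1 K)/0.1804 = -315 W
(Negative Q ⇒ heat flows inward; heat gain = 315 W.)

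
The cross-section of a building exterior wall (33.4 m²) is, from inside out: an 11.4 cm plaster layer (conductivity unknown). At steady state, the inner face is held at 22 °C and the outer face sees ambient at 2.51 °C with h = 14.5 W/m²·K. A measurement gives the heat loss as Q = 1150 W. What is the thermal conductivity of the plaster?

ΣR = ΔT/Q = |22 − 2.51|/1150 = 0.01695 K/W
Known resistances:
  R_conv,out = 1/(hA) = 1/(14.5·33.4) = 0.002065 K/W
R_plaster = ΣR − ΣR_known = 0.01695 − 0.002065 = 0.01488 K/W
L/(kA) = 0.01488 ⇒ k = 0.114/(0.01488·33.4) = 0.229 W/m·K

k = 0.229 W/m·K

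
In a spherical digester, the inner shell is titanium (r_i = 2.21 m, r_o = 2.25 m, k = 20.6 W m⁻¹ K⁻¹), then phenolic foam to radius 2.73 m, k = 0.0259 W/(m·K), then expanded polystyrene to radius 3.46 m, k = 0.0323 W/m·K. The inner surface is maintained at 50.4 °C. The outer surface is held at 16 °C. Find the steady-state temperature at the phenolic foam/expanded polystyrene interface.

Series thermal resistances, inner to outer:
  R_titanium = (1/2.21 − 1/2.25)/(4πk) = 0.008044/(4π·20.6) = 3.107×10^-5 K/W
  R_phenolic foam = (1/2.25 − 1/2.73)/(4πk) = 0.07814/(4π·0.0259) = 0.2401 K/W
  R_expanded polystyrene = (1/2.73 − 1/3.46)/(4πk) = 0.07728/(4π·0.0323) = 0.1904 K/W
ΣR = 3.107×10^-5 + 0.2401 + 0.1904 = 0.4305 K/W
Q = ΔT/ΣR = (50.4 °C − 16 °C)/0.4305 = 79.91 W
From the inner boundary to the phenolic foam/expanded polystyrene interface, ΣR_partial = 0.2401 K/W.
T_interface = T_in − Q·ΣR_partial = 50.4 °C − (79.91)(0.2401) = 31.2 °C

T = 31.2 °C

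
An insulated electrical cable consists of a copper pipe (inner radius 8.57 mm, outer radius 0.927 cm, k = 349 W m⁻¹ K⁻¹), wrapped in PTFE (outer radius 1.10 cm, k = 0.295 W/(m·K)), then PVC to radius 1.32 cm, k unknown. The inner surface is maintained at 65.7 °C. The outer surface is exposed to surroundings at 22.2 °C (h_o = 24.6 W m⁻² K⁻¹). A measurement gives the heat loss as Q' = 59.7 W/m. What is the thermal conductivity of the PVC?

ΣR = ΔT/Q' = |65.7 − 22.2|/59.7 = 0.7286 m·K/W
Known resistances:
  R'_copper = ln(0.00927/0.00857)/(2πk) = 0.07852/(2π·349) = 3.581×10^-5 m·K/W
  R'_PTFE = ln(0.0110/0.00927)/(2πk) = 0.1711/(2π·0.295) = 0.09232 m·K/W
  R'_conv,out = 1/(2πr h) = 1/(2π·0.0132·24.6) = 0.4901 m·K/W
R_PVC = ΣR − ΣR_known = 0.7286 − 0.5825 = 0.1461 m·K/W
ln(r₂/r₁)/(2πk) = 0.1461 ⇒ k = 0.1823/(2π·0.1461) = 0.199 W/m·K

k = 0.199 W/m·K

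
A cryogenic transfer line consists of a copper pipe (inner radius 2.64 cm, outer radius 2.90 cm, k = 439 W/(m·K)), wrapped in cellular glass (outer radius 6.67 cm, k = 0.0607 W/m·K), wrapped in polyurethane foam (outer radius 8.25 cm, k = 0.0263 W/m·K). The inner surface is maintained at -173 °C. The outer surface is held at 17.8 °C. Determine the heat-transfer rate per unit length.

Series thermal resistances, inner to outer:
  R'_copper = ln(0.0290/0.0264)/(2πk) = 0.09393/(2π·439) = 3.405×10^-5 m·K/W
  R'_cellular glass = ln(0.0667/0.0290)/(2πk) = 0.8329/(2π·0.0607) = 2.184 m·K/W
  R'_polyurethane foam = ln(0.0825/0.0667)/(2πk) = 0.2126/(2π·0.0263) = 1.287 m·K/W
ΣR = 3.405×10^-5 + 2.184 + 1.287 = 3.471 m·K/W
Q' = ΔT/ΣR = (-173 °C − 17.8 °C)/3.471 = -55.0 W/m
(Negative Q' ⇒ heat flows inward; heat gain = 55.0 W/m.)

Q' = 55.0 W/m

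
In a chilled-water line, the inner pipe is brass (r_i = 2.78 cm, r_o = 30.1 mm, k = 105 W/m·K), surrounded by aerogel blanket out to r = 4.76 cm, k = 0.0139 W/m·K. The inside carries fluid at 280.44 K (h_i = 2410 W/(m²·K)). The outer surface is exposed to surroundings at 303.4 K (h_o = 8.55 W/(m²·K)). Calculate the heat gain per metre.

Treat each layer as a resistance in series:
  R'_conv,in = 1/(2πr h) = 1/(2π·0.0278·2410) = 0.002376 m·K/W
  R'_brass = ln(0.0301/0.0278)/(2πk) = 0.07949/(2π·105) = 1.205×10^-4 m·K/W
  R'_aerogel blanket = ln(0.0476/0.0301)/(2πk) = 0.4583/(2π·0.0139) = 5.248 m·K/W
  R'_conv,out = 1/(2πr h) = 1/(2π·0.0476·8.55) = 0.3911 m·K/W
ΣR = 0.002376 + 1.205×10^-4 + 5.248 + 0.3911 = 5.642 m·K/W
Q' = ΔT/ΣR = (280.44 K − 303.4 K)/5.642 = -4.07 W/m
(Negative Q' ⇒ heat flows inward; heat gain = 4.07 W/m.)

Q' = 4.07 W/m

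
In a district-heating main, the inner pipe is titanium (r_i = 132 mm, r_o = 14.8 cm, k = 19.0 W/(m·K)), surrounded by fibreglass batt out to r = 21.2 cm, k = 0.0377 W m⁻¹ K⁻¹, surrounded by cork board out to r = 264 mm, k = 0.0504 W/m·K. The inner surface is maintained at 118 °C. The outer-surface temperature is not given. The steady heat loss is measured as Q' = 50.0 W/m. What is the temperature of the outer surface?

T_out = 7.5 °C

Series resistances:
  R'_titanium = ln(0.148/0.132)/(2πk) = 0.1144/(2π·19.0) = 9.584×10^-4 m·K/W
  R'_fibreglass batt = ln(0.212/0.148)/(2πk) = 0.3594/(2π·0.0377) = 1.517 m·K/W
  R'_cork board = ln(0.264/0.212)/(2πk) = 0.2194/(2π·0.0504) = 0.6927 m·K/W
ΣR = 2.211 m·K/W
ΔT = Q'·ΣR = 50.0 × 2.211 = 110.5 K
Heat flows outward, so T_out = T_in − ΔT = 118 − 110.5 = 7.5 °C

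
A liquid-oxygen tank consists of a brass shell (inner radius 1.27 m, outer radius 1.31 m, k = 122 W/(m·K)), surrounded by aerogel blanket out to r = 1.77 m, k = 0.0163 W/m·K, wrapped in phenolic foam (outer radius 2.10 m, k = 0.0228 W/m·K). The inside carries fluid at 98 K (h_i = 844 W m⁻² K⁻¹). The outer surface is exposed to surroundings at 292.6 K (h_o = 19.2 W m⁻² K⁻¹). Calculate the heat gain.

Q = 152 W

Series thermal resistances, inner to outer:
  R_conv,in = 1/(4πr²h) = 1/(4π·1.27²·844) = 5.846×10^-5 K/W
  R_brass = (1/1.27 − 1/1.31)/(4πk) = 0.02404/(4π·122) = 1.568×10^-5 K/W
  R_aerogel blanket = (1/1.31 − 1/1.77)/(4πk) = 0.1984/(4π·0.0163) = 0.9685 K/W
  R_phenolic foam = (1/1.77 − 1/2.10)/(4πk) = 0.08878/(4π·0.0228) = 0.3099 K/W
  R_conv,out = 1/(4πr²h) = 1/(4π·2.10²·19.2) = 9.398×10^-4 K/W
ΣR = 5.846×10^-5 + 1.568×10^-5 + 0.9685 + 0.3099 + 9.398×10^-4 = 1.279 K/W
Q = ΔT/ΣR = (98 K − 292.6 K)/1.279 = -152 W
(Negative Q ⇒ heat flows inward; heat gain = 152 W.)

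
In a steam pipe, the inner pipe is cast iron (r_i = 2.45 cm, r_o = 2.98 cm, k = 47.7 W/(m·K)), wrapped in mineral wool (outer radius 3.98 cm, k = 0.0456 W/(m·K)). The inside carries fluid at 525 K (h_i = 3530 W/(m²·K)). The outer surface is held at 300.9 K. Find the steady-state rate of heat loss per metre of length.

Series thermal resistances, inner to outer:
  R'_conv,in = 1/(2πr h) = 1/(2π·0.0245·3530) = 0.001840 m·K/W
  R'_cast iron = ln(0.0298/0.0245)/(2πk) = 0.1958/(2π·47.7) = 6.534×10^-4 m·K/W
  R'_mineral wool = ln(0.0398/0.0298)/(2πk) = 0.2894/(2π·0.0456) = 1.010 m·K/W
ΣR = 0.001840 + 6.534×10^-4 + 1.010 = 1.012 m·K/W
Q' = ΔT/ΣR = (525 K − 300.9 K)/1.012 = 221 W/m

Q' = 221 W/m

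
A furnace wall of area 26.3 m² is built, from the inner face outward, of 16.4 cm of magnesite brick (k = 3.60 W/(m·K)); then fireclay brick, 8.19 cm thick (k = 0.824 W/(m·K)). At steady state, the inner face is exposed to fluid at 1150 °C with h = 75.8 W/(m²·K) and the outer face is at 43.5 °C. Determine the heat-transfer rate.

Treat each layer as a resistance in series:
  R_conv,in = 1/(hA) = 1/(75.8·26.3) = 5.016×10^-4 K/W
  R_magnesite brick = L/(kA) = 0.164/(3.60·26.3) = 0.001732 K/W
  R_fireclay brick = L/(kA) = 0.0819/(0.824·26.3) = 0.003779 K/W
ΣR = 5.016×10^-4 + 0.001732 + 0.003779 = 0.006013 K/W
Q = ΔT/ΣR = (1150 °C − 43.5 °C)/0.006013 = 1.84×10^5 W

Q = 184 kW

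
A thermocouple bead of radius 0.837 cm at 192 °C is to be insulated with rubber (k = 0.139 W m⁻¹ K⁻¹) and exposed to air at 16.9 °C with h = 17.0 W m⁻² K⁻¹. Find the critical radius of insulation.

r_cr = 1.64 cm

For a sphere, r_cr = 2k_ins/h = 2·0.139/17.0 = 0.0164 m = 1.64 cm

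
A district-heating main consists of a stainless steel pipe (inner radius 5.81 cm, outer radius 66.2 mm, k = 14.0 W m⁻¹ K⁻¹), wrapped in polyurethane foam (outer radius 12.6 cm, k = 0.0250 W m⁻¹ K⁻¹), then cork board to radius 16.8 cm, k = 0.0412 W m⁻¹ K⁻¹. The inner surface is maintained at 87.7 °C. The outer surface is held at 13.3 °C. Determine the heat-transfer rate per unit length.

Resistance network (inner→outer):
  R'_stainless steel = ln(0.0662/0.0581)/(2πk) = 0.1305/(2π·14.0) = 0.001484 m·K/W
  R'_polyurethane foam = ln(0.126/0.0662)/(2πk) = 0.6436/(2π·0.0250) = 4.097 m·K/W
  R'_cork board = ln(0.168/0.126)/(2πk) = 0.2877/(2π·0.0412) = 1.111 m·K/W
ΣR = 0.001484 + 4.097 + 1.111 = 5.209 m·K/W
Q' = ΔT/ΣR = (87.7 °C − 13.3 °C)/5.209 = 14.3 W/m

Q' = 14.3 W/m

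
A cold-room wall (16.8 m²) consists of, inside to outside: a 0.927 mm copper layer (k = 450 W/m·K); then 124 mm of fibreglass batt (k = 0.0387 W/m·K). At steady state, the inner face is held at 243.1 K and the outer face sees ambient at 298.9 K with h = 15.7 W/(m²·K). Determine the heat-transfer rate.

Q = 287 W

Resistance network (inner→outer):
  R_copper = L/(kA) = 9.27×10^-4/(450·16.8) = 1.226×10^-7 K/W
  R_fibreglass batt = L/(kA) = 0.124/(0.0387·16.8) = 0.1907 K/W
  R_conv,out = 1/(hA) = 1/(15.7·16.8) = 0.003791 K/W
ΣR = 1.226×10^-7 + 0.1907 + 0.003791 = 0.1945 K/W
Q = ΔT/ΣR = (243.1 K − 298.9 K)/0.1945 = -287 W
(Negative Q ⇒ heat flows inward; heat gain = 287 W.)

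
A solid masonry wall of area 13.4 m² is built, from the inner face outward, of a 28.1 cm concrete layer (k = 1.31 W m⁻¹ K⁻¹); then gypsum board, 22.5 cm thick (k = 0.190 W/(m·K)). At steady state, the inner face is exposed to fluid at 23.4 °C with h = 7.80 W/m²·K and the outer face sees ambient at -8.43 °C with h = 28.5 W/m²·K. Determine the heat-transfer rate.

Series thermal resistances, inner to outer:
  R_conv,in = 1/(hA) = 1/(7.80·13.4) = 0.009568 K/W
  R_concrete = L/(kA) = 0.281/(1.31·13.4) = 0.01601 K/W
  R_gypsum board = L/(kA) = 0.225/(0.190·13.4) = 0.08837 K/W
  R_conv,out = 1/(hA) = 1/(28.5·13.4) = 0.002618 K/W
ΣR = 0.009568 + 0.01601 + 0.08837 + 0.002618 = 0.1166 K/W
Q = ΔT/ΣR = (23.4 °C − -8.43 °C)/0.1166 = 273 W

Q = 273 W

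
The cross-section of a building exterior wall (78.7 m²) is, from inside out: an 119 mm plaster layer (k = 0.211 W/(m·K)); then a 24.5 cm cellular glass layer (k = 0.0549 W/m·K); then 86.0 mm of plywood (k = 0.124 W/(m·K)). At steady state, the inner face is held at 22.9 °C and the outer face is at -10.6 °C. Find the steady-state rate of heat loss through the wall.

Q = 461 W

Resistance network (inner→outer):
  R_plaster = L/(kA) = 0.119/(0.211·78.7) = 0.007166 K/W
  R_cellular glass = L/(kA) = 0.245/(0.0549·78.7) = 0.05670 K/W
  R_plywood = L/(kA) = 0.0860/(0.124·78.7) = 0.008813 K/W
ΣR = 0.007166 + 0.05670 + 0.008813 = 0.07268 K/W
Q = ΔT/ΣR = (22.9 °C − -10.6 °C)/0.07268 = 461 W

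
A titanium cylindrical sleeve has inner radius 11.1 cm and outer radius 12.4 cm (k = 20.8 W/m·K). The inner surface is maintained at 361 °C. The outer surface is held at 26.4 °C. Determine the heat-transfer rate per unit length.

Q' = 2πk·ΔT/ln(r₂/r₁) = 2π × 20.8 × 334.6 / ln(0.124/0.111) = 3.95×10^5 W/m

Q' = 395 kW/m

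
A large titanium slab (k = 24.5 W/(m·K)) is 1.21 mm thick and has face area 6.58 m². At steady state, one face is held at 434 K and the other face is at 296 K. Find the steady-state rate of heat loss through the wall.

Q = 18400 kW

Q = kA·ΔT/L = 24.5 × 6.58 × |434 K − 296 K| / 0.00121 = 1.84×10^7 W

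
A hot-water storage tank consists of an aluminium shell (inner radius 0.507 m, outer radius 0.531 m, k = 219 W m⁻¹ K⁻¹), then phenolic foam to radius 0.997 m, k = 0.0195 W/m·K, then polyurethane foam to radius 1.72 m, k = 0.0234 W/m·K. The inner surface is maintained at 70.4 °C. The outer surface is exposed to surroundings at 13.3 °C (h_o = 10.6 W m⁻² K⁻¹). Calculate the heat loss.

Treat each layer as a resistance in series:
  R_aluminium = (1/0.507 − 1/0.531)/(4πk) = 0.08915/(4π·219) = 3.239×10^-5 K/W
  R_phenolic foam = (1/0.531 − 1/0.997)/(4πk) = 0.8802/(4π·0.0195) = 3.592 K/W
  R_polyurethane foam = (1/0.997 − 1/1.72)/(4πk) = 0.4216/(4π·0.0234) = 1.434 K/W
  R_conv,out = 1/(4πr²h) = 1/(4π·1.72²·10.6) = 0.002538 K/W
ΣR = 3.239×10^-5 + 3.592 + 1.434 + 0.002538 = 5.029 K/W
Q = ΔT/ΣR = (70.4 °C − 13.3 °C)/5.029 = 11.4 W

Q = 11.4 W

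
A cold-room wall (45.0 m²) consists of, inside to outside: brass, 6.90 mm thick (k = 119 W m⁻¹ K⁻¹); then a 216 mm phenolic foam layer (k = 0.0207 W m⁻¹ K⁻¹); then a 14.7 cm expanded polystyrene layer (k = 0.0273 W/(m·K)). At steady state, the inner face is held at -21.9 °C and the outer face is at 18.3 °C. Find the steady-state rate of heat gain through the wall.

Q = 114 W

Treat each layer as a resistance in series:
  R_brass = L/(kA) = 0.00690/(119·45.0) = 1.289×10^-6 K/W
  R_phenolic foam = L/(kA) = 0.216/(0.0207·45.0) = 0.2319 K/W
  R_expanded polystyrene = L/(kA) = 0.147/(0.0273·45.0) = 0.1197 K/W
ΣR = 1.289×10^-6 + 0.2319 + 0.1197 = 0.3516 K/W
Q = ΔT/ΣR = (-21.9 °C − 18.3 °C)/0.3516 = -114 W
(Negative Q ⇒ heat flows inward; heat gain = 114 W.)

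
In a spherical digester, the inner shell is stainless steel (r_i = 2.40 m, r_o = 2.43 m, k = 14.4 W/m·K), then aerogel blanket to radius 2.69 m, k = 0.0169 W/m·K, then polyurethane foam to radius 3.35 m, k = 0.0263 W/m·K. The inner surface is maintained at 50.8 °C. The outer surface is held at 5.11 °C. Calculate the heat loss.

Q = 112 W

Resistance network (inner→outer):
  R_stainless steel = (1/2.40 − 1/2.43)/(4πk) = 0.005144/(4π·14.4) = 2.843×10^-5 K/W
  R_aerogel blanket = (1/2.43 − 1/2.69)/(4πk) = 0.03978/(4π·0.0169) = 0.1873 K/W
  R_polyurethane foam = (1/2.69 − 1/3.35)/(4πk) = 0.07324/(4π·0.0263) = 0.2216 K/W
ΣR = 2.843×10^-5 + 0.1873 + 0.2216 = 0.4089 K/W
Q = ΔT/ΣR = (50.8 °C − 5.11 °C)/0.4089 = 112 W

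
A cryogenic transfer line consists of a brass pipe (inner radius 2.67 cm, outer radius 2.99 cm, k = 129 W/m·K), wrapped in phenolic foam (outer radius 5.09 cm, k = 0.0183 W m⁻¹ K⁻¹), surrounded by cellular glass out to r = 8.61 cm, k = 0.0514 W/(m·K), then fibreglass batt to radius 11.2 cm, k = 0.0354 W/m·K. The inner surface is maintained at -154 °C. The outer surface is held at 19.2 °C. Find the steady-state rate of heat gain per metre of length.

Q' = 23.3 W/m

Resistance network (inner→outer):
  R'_brass = ln(0.0299/0.0267)/(2πk) = 0.1132/(2π·129) = 1.397×10^-4 m·K/W
  R'_phenolic foam = ln(0.0509/0.0299)/(2πk) = 0.5320/(2π·0.0183) = 4.627 m·K/W
  R'_cellular glass = ln(0.0861/0.0509)/(2πk) = 0.5256/(2π·0.0514) = 1.628 m·K/W
  R'_fibreglass batt = ln(0.112/0.0861)/(2πk) = 0.2630/(2π·0.0354) = 1.182 m·K/W
ΣR = 1.397×10^-4 + 4.627 + 1.628 + 1.182 = 7.437 m·K/W
Q' = ΔT/ΣR = (-154 °C − 19.2 °C)/7.437 = -23.3 W/m
(Negative Q' ⇒ heat flows inward; heat gain = 23.3 W/m.)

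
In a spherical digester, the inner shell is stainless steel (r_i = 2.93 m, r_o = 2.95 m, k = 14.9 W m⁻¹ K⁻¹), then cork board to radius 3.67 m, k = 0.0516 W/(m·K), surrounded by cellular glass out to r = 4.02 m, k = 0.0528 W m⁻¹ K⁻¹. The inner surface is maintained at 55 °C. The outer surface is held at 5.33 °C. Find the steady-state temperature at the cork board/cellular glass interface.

T = 18.2 °C

Resistance network (inner→outer):
  R_stainless steel = (1/2.93 − 1/2.95)/(4πk) = 0.002314/(4π·14.9) = 1.236×10^-5 K/W
  R_cork board = (1/2.95 − 1/3.67)/(4πk) = 0.06650/(4π·0.0516) = 0.1026 K/W
  R_cellular glass = (1/3.67 − 1/4.02)/(4πk) = 0.02372/(4π·0.0528) = 0.03575 K/W
ΣR = 1.236×10^-5 + 0.1026 + 0.03575 = 0.1384 K/W
Q = ΔT/ΣR = (55 °C − 5.33 °C)/0.1384 = 358.9 W
From the inner boundary to the cork board/cellular glass interface, ΣR_partial = 0.1026 K/W.
T_interface = T_in − Q·ΣR_partial = 55 °C − (358.9)(0.1026) = 18.2 °C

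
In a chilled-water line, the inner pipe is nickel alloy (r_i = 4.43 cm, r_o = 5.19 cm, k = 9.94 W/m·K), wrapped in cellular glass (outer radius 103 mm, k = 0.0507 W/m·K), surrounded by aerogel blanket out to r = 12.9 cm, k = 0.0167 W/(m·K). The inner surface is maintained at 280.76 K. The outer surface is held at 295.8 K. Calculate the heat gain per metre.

Q' = 3.50 W/m

Series thermal resistances, inner to outer:
  R'_nickel alloy = ln(0.0519/0.0443)/(2πk) = 0.1583/(2π·9.94) = 0.002535 m·K/W
  R'_cellular glass = ln(0.103/0.0519)/(2πk) = 0.6854/(2π·0.0507) = 2.152 m·K/W
  R'_aerogel blanket = ln(0.129/0.103)/(2πk) = 0.2251/(2π·0.0167) = 2.145 m·K/W
ΣR = 0.002535 + 2.152 + 2.145 = 4.300 m·K/W
Q' = ΔT/ΣR = (280.76 K − 295.8 K)/4.300 = -3.50 W/m
(Negative Q' ⇒ heat flows inward; heat gain = 3.50 W/m.)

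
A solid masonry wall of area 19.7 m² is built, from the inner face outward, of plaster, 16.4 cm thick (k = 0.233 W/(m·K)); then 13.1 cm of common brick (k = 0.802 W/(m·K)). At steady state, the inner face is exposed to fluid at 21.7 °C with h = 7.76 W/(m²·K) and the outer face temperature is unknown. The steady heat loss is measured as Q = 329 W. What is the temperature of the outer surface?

T_out = 5.07 °C

Series resistances:
  R_conv,in = 1/(hA) = 1/(7.76·19.7) = 0.006541 K/W
  R_plaster = L/(kA) = 0.164/(0.233·19.7) = 0.03573 K/W
  R_common brick = L/(kA) = 0.131/(0.802·19.7) = 0.008291 K/W
ΣR = 0.05056 K/W
ΔT = Q·ΣR = 329 × 0.05056 = 16.63 K
Heat flows outward, so T_out = T_in − ΔT = 21.7 − 16.63 = 5.07 °C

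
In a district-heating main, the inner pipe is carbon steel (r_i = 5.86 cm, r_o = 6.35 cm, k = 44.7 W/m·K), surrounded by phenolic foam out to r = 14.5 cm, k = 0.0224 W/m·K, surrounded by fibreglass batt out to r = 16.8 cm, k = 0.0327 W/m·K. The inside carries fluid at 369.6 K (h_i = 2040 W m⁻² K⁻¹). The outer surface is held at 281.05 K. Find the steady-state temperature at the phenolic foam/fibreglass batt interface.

Series thermal resistances, inner to outer:
  R'_conv,in = 1/(2πr h) = 1/(2π·0.0586·2040) = 0.001331 m·K/W
  R'_carbon steel = ln(0.0635/0.0586)/(2πk) = 0.08031/(2π·44.7) = 2.859×10^-4 m·K/W
  R'_phenolic foam = ln(0.145/0.0635)/(2πk) = 0.8257/(2π·0.0224) = 5.867 m·K/W
  R'_fibreglass batt = ln(0.168/0.145)/(2πk) = 0.1472/(2π·0.0327) = 0.7166 m·K/W
ΣR = 0.001331 + 2.859×10^-4 + 5.867 + 0.7166 = 6.585 m·K/W
Q' = ΔT/ΣR = (369.6 K − 281.05 K)/6.585 = 13.45 W/m
From the inner boundary to the phenolic foam/fibreglass batt interface, ΣR_partial = 5.869 m·K/W.
T_interface = T_in − Q'·ΣR_partial = 369.6 K − (13.45)(5.869) = 290.7 K

T = 290.7 K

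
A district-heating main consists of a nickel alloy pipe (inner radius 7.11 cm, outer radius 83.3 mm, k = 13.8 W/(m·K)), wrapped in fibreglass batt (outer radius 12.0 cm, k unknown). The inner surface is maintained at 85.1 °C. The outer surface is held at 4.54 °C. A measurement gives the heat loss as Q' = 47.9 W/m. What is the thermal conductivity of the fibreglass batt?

k = 0.0346 W/m·K

ΣR = ΔT/Q' = |85.1 − 4.54|/47.9 = 1.682 m·K/W
Known resistances:
  R'_nickel alloy = ln(0.0833/0.0711)/(2πk) = 0.1584/(2π·13.8) = 0.001826 m·K/W
R_fibreglass batt = ΣR − ΣR_known = 1.682 − 0.001826 = 1.680 m·K/W
ln(r₂/r₁)/(2πk) = 1.680 ⇒ k = 0.3650/(2π·1.680) = 0.0346 W/m·K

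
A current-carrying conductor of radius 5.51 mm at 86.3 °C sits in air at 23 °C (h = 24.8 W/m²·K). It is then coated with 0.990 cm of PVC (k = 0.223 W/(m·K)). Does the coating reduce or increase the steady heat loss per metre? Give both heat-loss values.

Critical radius for a cylinder: r_cr = k/h = 0.00899 m = 0.899 cm.
Outer radius after coating: r₂ = 0.00551 + 0.00990 = 0.01541 m.
r₁ < r_cr < r₂: heat loss rises to a maximum at r_cr then falls. Whether the coating helps depends on whether Q(r₂) has dropped back below Q(r₁).
Bare: R = 1/(2πr₁h) = 1.165 m·K/W; Q = 63.3/1.165 = 54.3 W/m.
Coated: R = R_cond + R_conv = 1.150 m·K/W; Q = 63.3/1.150 = 55.0 W/m.

increases: 54.3 → 55.0 W/m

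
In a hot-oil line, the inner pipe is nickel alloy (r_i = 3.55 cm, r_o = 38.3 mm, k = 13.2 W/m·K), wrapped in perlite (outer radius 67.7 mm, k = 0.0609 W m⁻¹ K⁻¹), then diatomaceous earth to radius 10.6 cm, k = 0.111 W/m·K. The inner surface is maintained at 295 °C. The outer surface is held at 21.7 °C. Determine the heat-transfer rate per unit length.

Q' = 128 W/m

Resistance network (inner→outer):
  R'_nickel alloy = ln(0.0383/0.0355)/(2πk) = 0.07592/(2π·13.2) = 9.153×10^-4 m·K/W
  R'_perlite = ln(0.0677/0.0383)/(2πk) = 0.5696/(2π·0.0609) = 1.489 m·K/W
  R'_diatomaceous earth = ln(0.106/0.0677)/(2πk) = 0.4484/(2π·0.111) = 0.6429 m·K/W
ΣR = 9.153×10^-4 + 1.489 + 0.6429 = 2.133 m·K/W
Q' = ΔT/ΣR = (295 °C − 21.7 °C)/2.133 = 128 W/m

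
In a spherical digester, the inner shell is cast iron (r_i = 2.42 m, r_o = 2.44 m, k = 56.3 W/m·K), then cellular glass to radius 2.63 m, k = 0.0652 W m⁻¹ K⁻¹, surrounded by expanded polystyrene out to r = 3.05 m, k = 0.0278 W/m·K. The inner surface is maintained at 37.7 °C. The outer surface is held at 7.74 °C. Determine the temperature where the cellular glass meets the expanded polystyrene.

Treat each layer as a resistance in series:
  R_cast iron = (1/2.42 − 1/2.44)/(4πk) = 0.003387/(4π·56.3) = 4.787×10^-6 K/W
  R_cellular glass = (1/2.44 − 1/2.63)/(4πk) = 0.02961/(4π·0.0652) = 0.03614 K/W
  R_expanded polystyrene = (1/2.63 − 1/3.05)/(4πk) = 0.05236/(4π·0.0278) = 0.1499 K/W
ΣR = 4.787×10^-6 + 0.03614 + 0.1499 = 0.1860 K/W
Q = ΔT/ΣR = (37.7 °C − 7.74 °C)/0.1860 = 161.1 W
From the inner boundary to the cellular glass/expanded polystyrene interface, ΣR_partial = 0.03614 K/W.
T_interface = T_in − Q·ΣR_partial = 37.7 °C − (161.1)(0.03614) = 31.9 °C

T = 31.9 °C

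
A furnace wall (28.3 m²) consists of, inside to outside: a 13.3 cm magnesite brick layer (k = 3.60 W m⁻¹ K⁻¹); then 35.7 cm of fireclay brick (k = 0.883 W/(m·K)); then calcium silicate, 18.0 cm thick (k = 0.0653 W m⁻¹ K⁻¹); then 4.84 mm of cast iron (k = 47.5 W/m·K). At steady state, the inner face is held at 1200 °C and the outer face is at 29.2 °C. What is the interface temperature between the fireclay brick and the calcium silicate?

Treat each layer as a resistance in series:
  R_magnesite brick = L/(kA) = 0.133/(3.60·28.3) = 0.001305 K/W
  R_fireclay brick = L/(kA) = 0.357/(0.883·28.3) = 0.01429 K/W
  R_calcium silicate = L/(kA) = 0.180/(0.0653·28.3) = 0.09740 K/W
  R_cast iron = L/(kA) = 0.00484/(47.5·28.3) = 3.601×10^-6 K/W
ΣR = 0.001305 + 0.01429 + 0.09740 + 3.601×10^-6 = 0.1130 K/W
Q = ΔT/ΣR = (1200 °C − 29.2 °C)/0.1130 = 10360 W
From the inner boundary to the fireclay brick/calcium silicate interface, ΣR_partial = 0.01560 K/W.
T_interface = T_in − Q·ΣR_partial = 1200 °C − (10360)(0.01560) = 1038 °C

T = 1038 °C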